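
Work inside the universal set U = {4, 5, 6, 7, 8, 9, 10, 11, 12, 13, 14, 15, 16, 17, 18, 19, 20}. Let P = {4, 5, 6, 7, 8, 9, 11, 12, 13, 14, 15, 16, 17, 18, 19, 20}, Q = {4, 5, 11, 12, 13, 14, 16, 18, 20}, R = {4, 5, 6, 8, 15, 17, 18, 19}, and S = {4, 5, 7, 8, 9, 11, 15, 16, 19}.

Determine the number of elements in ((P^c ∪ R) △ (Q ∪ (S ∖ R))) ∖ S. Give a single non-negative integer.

P^c = {10}
P^c ∪ R = {4, 5, 6, 8, 10, 15, 17, 18, 19}
S ∖ R = {7, 9, 11, 16}
Q ∪ (S ∖ R) = {4, 5, 7, 9, 11, 12, 13, 14, 16, 18, 20}
(P^c ∪ R) △ (Q ∪ (S ∖ R)) = {6, 7, 8, 9, 10, 11, 12, 13, 14, 15, 16, 17, 19, 20}
((P^c ∪ R) △ (Q ∪ (S ∖ R))) ∖ S = {6, 10, 12, 13, 14, 17, 20}
|((P^c ∪ R) △ (Q ∪ (S ∖ R))) ∖ S| = 7

7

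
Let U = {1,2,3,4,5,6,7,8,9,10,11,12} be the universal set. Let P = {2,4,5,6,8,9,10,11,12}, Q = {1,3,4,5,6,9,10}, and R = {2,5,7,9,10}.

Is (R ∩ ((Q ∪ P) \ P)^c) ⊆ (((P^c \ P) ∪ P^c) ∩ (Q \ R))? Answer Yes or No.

No

Q ∪ P = {1,2,3,4,5,6,8,9,10,11,12}
(Q ∪ P) \ P = {1,3}
((Q ∪ P) \ P)^c = {2,4,5,6,7,8,9,10,11,12}
R ∩ ((Q ∪ P) \ P)^c = {2,5,7,9,10}
P^c = {1,3,7}
P^c \ P = {1,3,7}
(P^c \ P) ∪ P^c = {1,3,7}
Q \ R = {1,3,4,6}
((P^c \ P) ∪ P^c) ∩ (Q \ R) = {1,3}
2 ∈ R ∩ ((Q ∪ P) \ P)^c but 2 ∉ ((P^c \ P) ∪ P^c) ∩ (Q \ R), so the inclusion fails.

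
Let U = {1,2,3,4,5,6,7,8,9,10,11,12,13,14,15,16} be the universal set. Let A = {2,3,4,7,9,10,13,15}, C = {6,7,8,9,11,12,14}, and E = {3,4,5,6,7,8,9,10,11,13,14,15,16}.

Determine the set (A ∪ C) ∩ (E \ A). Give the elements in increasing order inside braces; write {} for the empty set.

A ∪ C = {2,3,4,6,7,8,9,10,11,12,13,14,15}
E \ A = {5,6,8,11,14,16}
(A ∪ C) ∩ (E \ A) = {6,8,11,14}

{6,8,11,14}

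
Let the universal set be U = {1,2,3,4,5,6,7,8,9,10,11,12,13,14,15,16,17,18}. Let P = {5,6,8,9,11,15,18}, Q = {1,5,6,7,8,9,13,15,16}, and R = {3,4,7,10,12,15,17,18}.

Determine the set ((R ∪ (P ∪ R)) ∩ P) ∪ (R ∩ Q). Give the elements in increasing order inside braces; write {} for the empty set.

{5,6,7,8,9,11,15,18}

P ∪ R = {3,4,5,6,7,8,9,10,11,12,15,17,18}
R ∪ (P ∪ R) = {3,4,5,6,7,8,9,10,11,12,15,17,18}
(R ∪ (P ∪ R)) ∩ P = {5,6,8,9,11,15,18}
R ∩ Q = {7,15}
((R ∪ (P ∪ R)) ∩ P) ∪ (R ∩ Q) = {5,6,7,8,9,11,15,18}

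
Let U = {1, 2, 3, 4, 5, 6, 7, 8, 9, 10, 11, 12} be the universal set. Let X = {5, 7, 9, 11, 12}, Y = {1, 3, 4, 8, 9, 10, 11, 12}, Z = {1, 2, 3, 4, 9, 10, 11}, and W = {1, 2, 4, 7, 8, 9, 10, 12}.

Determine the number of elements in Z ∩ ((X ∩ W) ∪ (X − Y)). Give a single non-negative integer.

X ∩ W = {7, 9, 12}
X − Y = {5, 7}
(X ∩ W) ∪ (X − Y) = {5, 7, 9, 12}
Z ∩ ((X ∩ W) ∪ (X − Y)) = {9}
|Z ∩ ((X ∩ W) ∪ (X − Y))| = 1

1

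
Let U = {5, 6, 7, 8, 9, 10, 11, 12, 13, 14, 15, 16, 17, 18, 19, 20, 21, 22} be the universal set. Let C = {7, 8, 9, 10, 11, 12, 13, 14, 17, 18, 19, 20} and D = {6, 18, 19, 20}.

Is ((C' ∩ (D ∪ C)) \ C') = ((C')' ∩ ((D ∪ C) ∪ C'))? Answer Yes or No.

C' = {5, 6, 15, 16, 21, 22}
D ∪ C = {6, 7, 8, 9, 10, 11, 12, 13, 14, 17, 18, 19, 20}
C' ∩ (D ∪ C) = {6}
(C' ∩ (D ∪ C)) \ C' = {}
(C')' = {7, 8, 9, 10, 11, 12, 13, 14, 17, 18, 19, 20}
(D ∪ C) ∪ C' = {5, 6, 7, 8, 9, 10, 11, 12, 13, 14, 15, 16, 17, 18, 19, 20, 21, 22}
(C')' ∩ ((D ∪ C) ∪ C') = {7, 8, 9, 10, 11, 12, 13, 14, 17, 18, 19, 20}
7 ∈ (C')' ∩ ((D ∪ C) ∪ C') but 7 ∉ (C' ∩ (D ∪ C)) \ C', so they differ.

No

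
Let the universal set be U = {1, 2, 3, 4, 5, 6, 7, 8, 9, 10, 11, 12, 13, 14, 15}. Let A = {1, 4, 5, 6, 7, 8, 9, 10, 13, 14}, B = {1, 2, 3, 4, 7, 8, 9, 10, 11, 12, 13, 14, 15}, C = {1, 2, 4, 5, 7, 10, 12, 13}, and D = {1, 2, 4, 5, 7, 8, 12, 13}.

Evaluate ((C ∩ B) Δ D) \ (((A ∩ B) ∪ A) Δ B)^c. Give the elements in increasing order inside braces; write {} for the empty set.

{5}

C ∩ B = {1, 2, 4, 7, 10, 12, 13}
(C ∩ B) Δ D = {5, 8, 10}
A ∩ B = {1, 4, 7, 8, 9, 10, 13, 14}
(A ∩ B) ∪ A = {1, 4, 5, 6, 7, 8, 9, 10, 13, 14}
((A ∩ B) ∪ A) Δ B = {2, 3, 5, 6, 11, 12, 15}
(((A ∩ B) ∪ A) Δ B)^c = {1, 4, 7, 8, 9, 10, 13, 14}
((C ∩ B) Δ D) \ (((A ∩ B) ∪ A) Δ B)^c = {5}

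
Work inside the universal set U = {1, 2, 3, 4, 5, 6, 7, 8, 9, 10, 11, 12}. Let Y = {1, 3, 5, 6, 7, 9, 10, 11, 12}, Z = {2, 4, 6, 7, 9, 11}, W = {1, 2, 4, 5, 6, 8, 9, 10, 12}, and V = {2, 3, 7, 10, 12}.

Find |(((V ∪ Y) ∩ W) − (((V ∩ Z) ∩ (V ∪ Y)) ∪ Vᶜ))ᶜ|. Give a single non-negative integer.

V ∪ Y = {1, 2, 3, 5, 6, 7, 9, 10, 11, 12}
(V ∪ Y) ∩ W = {1, 2, 5, 6, 9, 10, 12}
V ∩ Z = {2, 7}
(V ∩ Z) ∩ (V ∪ Y) = {2, 7}
Vᶜ = {1, 4, 5, 6, 8, 9, 11}
((V ∩ Z) ∩ (V ∪ Y)) ∪ Vᶜ = {1, 2, 4, 5, 6, 7, 8, 9, 11}
((V ∪ Y) ∩ W) − (((V ∩ Z) ∩ (V ∪ Y)) ∪ Vᶜ) = {10, 12}
(((V ∪ Y) ∩ W) − (((V ∩ Z) ∩ (V ∪ Y)) ∪ Vᶜ))ᶜ = {1, 2, 3, 4, 5, 6, 7, 8, 9, 11}
|(((V ∪ Y) ∩ W) − (((V ∩ Z) ∩ (V ∪ Y)) ∪ Vᶜ))ᶜ| = 10

10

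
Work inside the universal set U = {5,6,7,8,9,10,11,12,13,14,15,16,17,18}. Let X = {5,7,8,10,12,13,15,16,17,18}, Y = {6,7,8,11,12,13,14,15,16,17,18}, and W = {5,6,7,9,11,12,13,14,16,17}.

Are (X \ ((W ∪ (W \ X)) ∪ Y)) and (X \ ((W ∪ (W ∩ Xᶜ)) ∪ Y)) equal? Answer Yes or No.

Yes

W \ X = {6,9,11,14}
W ∪ (W \ X) = {5,6,7,9,11,12,13,14,16,17}
(W ∪ (W \ X)) ∪ Y = {5,6,7,8,9,11,12,13,14,15,16,17,18}
X \ ((W ∪ (W \ X)) ∪ Y) = {10}
Xᶜ = {6,9,11,14}
W ∩ Xᶜ = {6,9,11,14}
W ∪ (W ∩ Xᶜ) = {5,6,7,9,11,12,13,14,16,17}
(W ∪ (W ∩ Xᶜ)) ∪ Y = {5,6,7,8,9,11,12,13,14,15,16,17,18}
X \ ((W ∪ (W ∩ Xᶜ)) ∪ Y) = {10}
Both equal {10}, so X \ ((W ∪ (W \ X)) ∪ Y) = X \ ((W ∪ (W ∩ Xᶜ)) ∪ Y).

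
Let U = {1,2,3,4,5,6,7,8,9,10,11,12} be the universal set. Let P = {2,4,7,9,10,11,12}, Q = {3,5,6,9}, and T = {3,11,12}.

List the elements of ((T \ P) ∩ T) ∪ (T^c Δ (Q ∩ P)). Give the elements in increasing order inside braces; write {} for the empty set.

{1,2,3,4,5,6,7,8,10}

T \ P = {3}
(T \ P) ∩ T = {3}
T^c = {1,2,4,5,6,7,8,9,10}
Q ∩ P = {9}
T^c Δ (Q ∩ P) = {1,2,4,5,6,7,8,10}
((T \ P) ∩ T) ∪ (T^c Δ (Q ∩ P)) = {1,2,3,4,5,6,7,8,10}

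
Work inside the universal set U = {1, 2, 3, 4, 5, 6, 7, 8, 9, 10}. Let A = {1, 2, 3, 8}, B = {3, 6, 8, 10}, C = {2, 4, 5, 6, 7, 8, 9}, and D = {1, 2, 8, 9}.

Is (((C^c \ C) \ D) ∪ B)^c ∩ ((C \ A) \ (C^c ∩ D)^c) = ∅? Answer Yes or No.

Yes

C^c = {1, 3, 10}
C^c \ C = {1, 3, 10}
(C^c \ C) \ D = {3, 10}
((C^c \ C) \ D) ∪ B = {3, 6, 8, 10}
(((C^c \ C) \ D) ∪ B)^c = {1, 2, 4, 5, 7, 9}
C \ A = {4, 5, 6, 7, 9}
C^c ∩ D = {1}
(C^c ∩ D)^c = {2, 3, 4, 5, 6, 7, 8, 9, 10}
(C \ A) \ (C^c ∩ D)^c = {}
{1, 2, 4, 5, 7, 9} and {} share no elements.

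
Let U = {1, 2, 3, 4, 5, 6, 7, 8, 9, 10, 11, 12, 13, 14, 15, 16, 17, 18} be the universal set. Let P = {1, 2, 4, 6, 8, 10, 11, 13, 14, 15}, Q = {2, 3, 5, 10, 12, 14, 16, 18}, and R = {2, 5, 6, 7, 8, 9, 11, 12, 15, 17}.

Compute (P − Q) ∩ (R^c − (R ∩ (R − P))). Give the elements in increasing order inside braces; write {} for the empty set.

P − Q = {1, 4, 6, 8, 11, 13, 15}
R^c = {1, 3, 4, 10, 13, 14, 16, 18}
R − P = {5, 7, 9, 12, 17}
R ∩ (R − P) = {5, 7, 9, 12, 17}
R^c − (R ∩ (R − P)) = {1, 3, 4, 10, 13, 14, 16, 18}
(P − Q) ∩ (R^c − (R ∩ (R − P))) = {1, 4, 13}

{1, 4, 13}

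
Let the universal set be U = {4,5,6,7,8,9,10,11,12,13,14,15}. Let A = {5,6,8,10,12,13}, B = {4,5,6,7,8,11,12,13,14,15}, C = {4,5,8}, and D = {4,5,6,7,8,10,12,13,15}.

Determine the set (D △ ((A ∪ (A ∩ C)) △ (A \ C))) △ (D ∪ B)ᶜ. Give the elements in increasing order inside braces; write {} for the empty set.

A ∩ C = {5,8}
A ∪ (A ∩ C) = {5,6,8,10,12,13}
A \ C = {6,10,12,13}
(A ∪ (A ∩ C)) △ (A \ C) = {5,8}
D △ ((A ∪ (A ∩ C)) △ (A \ C)) = {4,6,7,10,12,13,15}
D ∪ B = {4,5,6,7,8,10,11,12,13,14,15}
(D ∪ B)ᶜ = {9}
(D △ ((A ∪ (A ∩ C)) △ (A \ C))) △ (D ∪ B)ᶜ = {4,6,7,9,10,12,13,15}

{4,6,7,9,10,12,13,15}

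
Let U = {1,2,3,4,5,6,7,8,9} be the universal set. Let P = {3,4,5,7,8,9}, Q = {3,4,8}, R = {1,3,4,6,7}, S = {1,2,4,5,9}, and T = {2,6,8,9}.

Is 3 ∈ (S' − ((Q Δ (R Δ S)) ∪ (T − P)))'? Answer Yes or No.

No

3 ∉ S, so 3 ∈ S'
3 ∈ R and 3 ∉ S, so 3 ∈ R Δ S
3 ∈ Q and 3 ∈ (R Δ S), so 3 ∉ Q Δ (R Δ S)
3 ∉ T and 3 ∈ P, so 3 ∉ T − P
3 ∉ (Q Δ (R Δ S)) and 3 ∉ (T − P), so 3 ∉ (Q Δ (R Δ S)) ∪ (T − P)
3 ∈ S' and 3 ∉ ((Q Δ (R Δ S)) ∪ (T − P)), so 3 ∈ S' − ((Q Δ (R Δ S)) ∪ (T − P))
3 ∉ (S' − ((Q Δ (R Δ S)) ∪ (T − P)))' since 3 ∈ (S' − ((Q Δ (R Δ S)) ∪ (T − P)))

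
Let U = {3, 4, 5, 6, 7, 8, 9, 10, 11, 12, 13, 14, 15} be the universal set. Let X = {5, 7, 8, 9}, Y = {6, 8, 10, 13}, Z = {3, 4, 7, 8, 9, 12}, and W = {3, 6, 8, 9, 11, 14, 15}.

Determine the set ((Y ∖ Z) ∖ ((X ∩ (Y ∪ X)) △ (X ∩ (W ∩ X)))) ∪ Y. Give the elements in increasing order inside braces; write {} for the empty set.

{6, 8, 10, 13}

Y ∖ Z = {6, 10, 13}
Y ∪ X = {5, 6, 7, 8, 9, 10, 13}
X ∩ (Y ∪ X) = {5, 7, 8, 9}
W ∩ X = {8, 9}
X ∩ (W ∩ X) = {8, 9}
(X ∩ (Y ∪ X)) △ (X ∩ (W ∩ X)) = {5, 7}
(Y ∖ Z) ∖ ((X ∩ (Y ∪ X)) △ (X ∩ (W ∩ X))) = {6, 10, 13}
((Y ∖ Z) ∖ ((X ∩ (Y ∪ X)) △ (X ∩ (W ∩ X)))) ∪ Y = {6, 8, 10, 13}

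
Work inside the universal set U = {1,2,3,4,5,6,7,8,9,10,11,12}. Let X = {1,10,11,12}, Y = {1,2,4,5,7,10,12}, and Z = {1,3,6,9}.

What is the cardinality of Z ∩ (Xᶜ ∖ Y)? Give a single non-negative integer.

Xᶜ = {2,3,4,5,6,7,8,9}
Xᶜ ∖ Y = {3,6,8,9}
Z ∩ (Xᶜ ∖ Y) = {3,6,9}
|Z ∩ (Xᶜ ∖ Y)| = 3

3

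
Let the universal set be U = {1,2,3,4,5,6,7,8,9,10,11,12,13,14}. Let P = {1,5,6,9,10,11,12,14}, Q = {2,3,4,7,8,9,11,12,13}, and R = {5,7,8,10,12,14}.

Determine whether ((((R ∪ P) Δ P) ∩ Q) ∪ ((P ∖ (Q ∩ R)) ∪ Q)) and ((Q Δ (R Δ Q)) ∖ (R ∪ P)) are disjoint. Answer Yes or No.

Yes

R ∪ P = {1,5,6,7,8,9,10,11,12,14}
(R ∪ P) Δ P = {7,8}
((R ∪ P) Δ P) ∩ Q = {7,8}
Q ∩ R = {7,8,12}
P ∖ (Q ∩ R) = {1,5,6,9,10,11,14}
(P ∖ (Q ∩ R)) ∪ Q = {1,2,3,4,5,6,7,8,9,10,11,12,13,14}
(((R ∪ P) Δ P) ∩ Q) ∪ ((P ∖ (Q ∩ R)) ∪ Q) = {1,2,3,4,5,6,7,8,9,10,11,12,13,14}
R Δ Q = {2,3,4,5,9,10,11,13,14}
Q Δ (R Δ Q) = {5,7,8,10,12,14}
(Q Δ (R Δ Q)) ∖ (R ∪ P) = {}
{1,2,3,4,5,6,7,8,9,10,11,12,13,14} and {} share no elements.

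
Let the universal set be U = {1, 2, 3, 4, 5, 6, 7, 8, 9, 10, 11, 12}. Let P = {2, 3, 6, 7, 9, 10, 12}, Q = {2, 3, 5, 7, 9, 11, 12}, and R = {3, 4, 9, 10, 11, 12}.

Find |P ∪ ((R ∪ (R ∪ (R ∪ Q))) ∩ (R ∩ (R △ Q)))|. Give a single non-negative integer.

8

R ∪ Q = {2, 3, 4, 5, 7, 9, 10, 11, 12}
R ∪ (R ∪ Q) = {2, 3, 4, 5, 7, 9, 10, 11, 12}
R ∪ (R ∪ (R ∪ Q)) = {2, 3, 4, 5, 7, 9, 10, 11, 12}
R △ Q = {2, 4, 5, 7, 10}
R ∩ (R △ Q) = {4, 10}
(R ∪ (R ∪ (R ∪ Q))) ∩ (R ∩ (R △ Q)) = {4, 10}
P ∪ ((R ∪ (R ∪ (R ∪ Q))) ∩ (R ∩ (R △ Q))) = {2, 3, 4, 6, 7, 9, 10, 12}
|P ∪ ((R ∪ (R ∪ (R ∪ Q))) ∩ (R ∩ (R △ Q)))| = 8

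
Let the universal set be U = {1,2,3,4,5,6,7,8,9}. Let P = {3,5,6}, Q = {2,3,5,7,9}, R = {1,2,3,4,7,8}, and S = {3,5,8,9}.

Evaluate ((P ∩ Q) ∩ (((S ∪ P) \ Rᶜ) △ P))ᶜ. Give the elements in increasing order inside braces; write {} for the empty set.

{1,2,3,4,6,7,8,9}

P ∩ Q = {3,5}
S ∪ P = {3,5,6,8,9}
Rᶜ = {5,6,9}
(S ∪ P) \ Rᶜ = {3,8}
((S ∪ P) \ Rᶜ) △ P = {5,6,8}
(P ∩ Q) ∩ (((S ∪ P) \ Rᶜ) △ P) = {5}
((P ∩ Q) ∩ (((S ∪ P) \ Rᶜ) △ P))ᶜ = {1,2,3,4,6,7,8,9}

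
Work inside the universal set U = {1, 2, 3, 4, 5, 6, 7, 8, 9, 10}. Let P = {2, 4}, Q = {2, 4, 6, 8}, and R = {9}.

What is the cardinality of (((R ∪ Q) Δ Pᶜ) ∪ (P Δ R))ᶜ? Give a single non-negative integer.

2

R ∪ Q = {2, 4, 6, 8, 9}
Pᶜ = {1, 3, 5, 6, 7, 8, 9, 10}
(R ∪ Q) Δ Pᶜ = {1, 2, 3, 4, 5, 7, 10}
P Δ R = {2, 4, 9}
((R ∪ Q) Δ Pᶜ) ∪ (P Δ R) = {1, 2, 3, 4, 5, 7, 9, 10}
(((R ∪ Q) Δ Pᶜ) ∪ (P Δ R))ᶜ = {6, 8}
|(((R ∪ Q) Δ Pᶜ) ∪ (P Δ R))ᶜ| = 2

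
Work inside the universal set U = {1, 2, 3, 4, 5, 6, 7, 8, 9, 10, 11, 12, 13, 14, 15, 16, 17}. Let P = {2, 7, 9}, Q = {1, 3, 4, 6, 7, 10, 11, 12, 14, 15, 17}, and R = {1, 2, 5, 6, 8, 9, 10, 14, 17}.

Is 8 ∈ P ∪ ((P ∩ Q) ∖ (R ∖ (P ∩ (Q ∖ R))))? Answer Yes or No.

8 ∉ P and 8 ∉ Q, so 8 ∉ P ∩ Q
8 ∉ Q and 8 ∈ R, so 8 ∉ Q ∖ R
8 ∉ P and 8 ∉ (Q ∖ R), so 8 ∉ P ∩ (Q ∖ R)
8 ∈ R and 8 ∉ (P ∩ (Q ∖ R)), so 8 ∈ R ∖ (P ∩ (Q ∖ R))
8 ∉ (P ∩ Q) and 8 ∈ (R ∖ (P ∩ (Q ∖ R))), so 8 ∉ (P ∩ Q) ∖ (R ∖ (P ∩ (Q ∖ R)))
8 ∉ P and 8 ∉ ((P ∩ Q) ∖ (R ∖ (P ∩ (Q ∖ R)))), so 8 ∉ P ∪ ((P ∩ Q) ∖ (R ∖ (P ∩ (Q ∖ R))))

No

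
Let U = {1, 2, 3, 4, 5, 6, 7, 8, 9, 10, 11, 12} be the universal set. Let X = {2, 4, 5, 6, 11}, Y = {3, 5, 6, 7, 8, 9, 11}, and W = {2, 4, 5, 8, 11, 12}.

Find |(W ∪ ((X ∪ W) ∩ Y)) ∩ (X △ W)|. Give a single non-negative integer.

X ∪ W = {2, 4, 5, 6, 8, 11, 12}
(X ∪ W) ∩ Y = {5, 6, 8, 11}
W ∪ ((X ∪ W) ∩ Y) = {2, 4, 5, 6, 8, 11, 12}
X △ W = {6, 8, 12}
(W ∪ ((X ∪ W) ∩ Y)) ∩ (X △ W) = {6, 8, 12}
|(W ∪ ((X ∪ W) ∩ Y)) ∩ (X △ W)| = 3

3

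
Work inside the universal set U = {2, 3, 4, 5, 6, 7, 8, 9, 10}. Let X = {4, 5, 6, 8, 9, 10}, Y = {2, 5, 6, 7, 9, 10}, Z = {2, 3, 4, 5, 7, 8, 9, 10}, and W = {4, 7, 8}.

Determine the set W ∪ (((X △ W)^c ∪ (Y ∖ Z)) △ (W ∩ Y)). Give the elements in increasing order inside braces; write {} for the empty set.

{2, 3, 4, 6, 7, 8}

X △ W = {5, 6, 7, 9, 10}
(X △ W)^c = {2, 3, 4, 8}
Y ∖ Z = {6}
(X △ W)^c ∪ (Y ∖ Z) = {2, 3, 4, 6, 8}
W ∩ Y = {7}
((X △ W)^c ∪ (Y ∖ Z)) △ (W ∩ Y) = {2, 3, 4, 6, 7, 8}
W ∪ (((X △ W)^c ∪ (Y ∖ Z)) △ (W ∩ Y)) = {2, 3, 4, 6, 7, 8}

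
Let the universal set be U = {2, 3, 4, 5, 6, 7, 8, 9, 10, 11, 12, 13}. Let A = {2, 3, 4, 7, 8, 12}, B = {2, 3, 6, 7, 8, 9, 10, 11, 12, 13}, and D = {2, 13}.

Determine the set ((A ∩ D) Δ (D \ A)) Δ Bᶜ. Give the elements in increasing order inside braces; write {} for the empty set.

{2, 4, 5, 13}

A ∩ D = {2}
D \ A = {13}
(A ∩ D) Δ (D \ A) = {2, 13}
Bᶜ = {4, 5}
((A ∩ D) Δ (D \ A)) Δ Bᶜ = {2, 4, 5, 13}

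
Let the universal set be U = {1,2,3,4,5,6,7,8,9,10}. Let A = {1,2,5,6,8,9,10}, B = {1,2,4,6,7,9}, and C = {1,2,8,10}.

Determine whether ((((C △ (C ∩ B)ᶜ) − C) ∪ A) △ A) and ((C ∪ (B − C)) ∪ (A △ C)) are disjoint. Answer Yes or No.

C ∩ B = {1,2}
(C ∩ B)ᶜ = {3,4,5,6,7,8,9,10}
C △ (C ∩ B)ᶜ = {1,2,3,4,5,6,7,9}
(C △ (C ∩ B)ᶜ) − C = {3,4,5,6,7,9}
((C △ (C ∩ B)ᶜ) − C) ∪ A = {1,2,3,4,5,6,7,8,9,10}
(((C △ (C ∩ B)ᶜ) − C) ∪ A) △ A = {3,4,7}
B − C = {4,6,7,9}
C ∪ (B − C) = {1,2,4,6,7,8,9,10}
A △ C = {5,6,9}
(C ∪ (B − C)) ∪ (A △ C) = {1,2,4,5,6,7,8,9,10}
4 lies in both, so they are not disjoint.

No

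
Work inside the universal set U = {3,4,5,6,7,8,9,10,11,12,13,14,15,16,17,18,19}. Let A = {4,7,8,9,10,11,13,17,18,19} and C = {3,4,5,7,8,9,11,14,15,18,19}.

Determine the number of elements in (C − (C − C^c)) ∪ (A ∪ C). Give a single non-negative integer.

14

C^c = {6,10,12,13,16,17}
C − C^c = {3,4,5,7,8,9,11,14,15,18,19}
C − (C − C^c) = {}
A ∪ C = {3,4,5,7,8,9,10,11,13,14,15,17,18,19}
(C − (C − C^c)) ∪ (A ∪ C) = {3,4,5,7,8,9,10,11,13,14,15,17,18,19}
|(C − (C − C^c)) ∪ (A ∪ C)| = 14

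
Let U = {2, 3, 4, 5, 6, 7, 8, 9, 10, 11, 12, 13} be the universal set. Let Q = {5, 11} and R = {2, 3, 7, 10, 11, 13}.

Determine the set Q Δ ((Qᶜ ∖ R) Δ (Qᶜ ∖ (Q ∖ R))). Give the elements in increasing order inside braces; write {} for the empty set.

{2, 3, 5, 7, 10, 11, 13}

Qᶜ = {2, 3, 4, 6, 7, 8, 9, 10, 12, 13}
Qᶜ ∖ R = {4, 6, 8, 9, 12}
Q ∖ R = {5}
Qᶜ ∖ (Q ∖ R) = {2, 3, 4, 6, 7, 8, 9, 10, 12, 13}
(Qᶜ ∖ R) Δ (Qᶜ ∖ (Q ∖ R)) = {2, 3, 7, 10, 13}
Q Δ ((Qᶜ ∖ R) Δ (Qᶜ ∖ (Q ∖ R))) = {2, 3, 5, 7, 10, 11, 13}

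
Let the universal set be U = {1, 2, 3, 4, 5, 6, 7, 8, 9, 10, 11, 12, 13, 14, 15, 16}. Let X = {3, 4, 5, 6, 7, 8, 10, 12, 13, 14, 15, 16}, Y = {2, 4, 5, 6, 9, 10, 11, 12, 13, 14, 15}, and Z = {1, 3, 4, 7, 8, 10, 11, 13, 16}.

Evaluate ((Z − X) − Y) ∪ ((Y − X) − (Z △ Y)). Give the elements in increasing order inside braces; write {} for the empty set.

{1, 11}

Z − X = {1, 11}
(Z − X) − Y = {1}
Y − X = {2, 9, 11}
Z △ Y = {1, 2, 3, 5, 6, 7, 8, 9, 12, 14, 15, 16}
(Y − X) − (Z △ Y) = {11}
((Z − X) − Y) ∪ ((Y − X) − (Z △ Y)) = {1, 11}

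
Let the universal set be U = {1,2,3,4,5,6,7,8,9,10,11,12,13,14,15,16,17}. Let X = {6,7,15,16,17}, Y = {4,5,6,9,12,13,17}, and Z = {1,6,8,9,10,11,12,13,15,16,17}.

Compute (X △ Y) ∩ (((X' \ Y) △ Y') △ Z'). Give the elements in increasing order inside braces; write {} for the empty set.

{4,5,15,16}

X △ Y = {4,5,7,9,12,13,15,16}
X' = {1,2,3,4,5,8,9,10,11,12,13,14}
X' \ Y = {1,2,3,8,10,11,14}
Y' = {1,2,3,7,8,10,11,14,15,16}
(X' \ Y) △ Y' = {7,15,16}
Z' = {2,3,4,5,7,14}
((X' \ Y) △ Y') △ Z' = {2,3,4,5,14,15,16}
(X △ Y) ∩ (((X' \ Y) △ Y') △ Z') = {4,5,15,16}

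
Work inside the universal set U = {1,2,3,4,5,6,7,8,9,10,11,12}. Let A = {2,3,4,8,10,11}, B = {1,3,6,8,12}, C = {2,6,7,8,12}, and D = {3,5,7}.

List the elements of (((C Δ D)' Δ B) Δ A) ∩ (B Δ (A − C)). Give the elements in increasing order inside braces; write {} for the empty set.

{6,12}

C Δ D = {2,3,5,6,8,12}
(C Δ D)' = {1,4,7,9,10,11}
(C Δ D)' Δ B = {3,4,6,7,8,9,10,11,12}
((C Δ D)' Δ B) Δ A = {2,6,7,9,12}
A − C = {3,4,10,11}
B Δ (A − C) = {1,4,6,8,10,11,12}
(((C Δ D)' Δ B) Δ A) ∩ (B Δ (A − C)) = {6,12}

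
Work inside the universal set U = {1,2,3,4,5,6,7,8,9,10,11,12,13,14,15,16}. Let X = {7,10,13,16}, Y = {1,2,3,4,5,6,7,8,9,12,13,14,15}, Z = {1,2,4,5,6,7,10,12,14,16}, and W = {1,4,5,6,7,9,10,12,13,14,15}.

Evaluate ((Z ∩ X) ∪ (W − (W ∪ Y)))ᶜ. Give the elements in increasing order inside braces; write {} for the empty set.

Z ∩ X = {7,10,16}
W ∪ Y = {1,2,3,4,5,6,7,8,9,10,12,13,14,15}
W − (W ∪ Y) = {}
(Z ∩ X) ∪ (W − (W ∪ Y)) = {7,10,16}
((Z ∩ X) ∪ (W − (W ∪ Y)))ᶜ = {1,2,3,4,5,6,8,9,11,12,13,14,15}

{1,2,3,4,5,6,8,9,11,12,13,14,15}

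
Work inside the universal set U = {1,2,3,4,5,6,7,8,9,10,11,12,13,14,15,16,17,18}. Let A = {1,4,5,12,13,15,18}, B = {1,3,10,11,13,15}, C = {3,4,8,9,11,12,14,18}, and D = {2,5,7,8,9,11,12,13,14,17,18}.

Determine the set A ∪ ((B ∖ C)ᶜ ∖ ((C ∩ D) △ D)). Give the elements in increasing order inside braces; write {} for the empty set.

{1,3,4,5,6,8,9,11,12,13,14,15,16,18}

B ∖ C = {1,10,13,15}
(B ∖ C)ᶜ = {2,3,4,5,6,7,8,9,11,12,14,16,17,18}
C ∩ D = {8,9,11,12,14,18}
(C ∩ D) △ D = {2,5,7,13,17}
(B ∖ C)ᶜ ∖ ((C ∩ D) △ D) = {3,4,6,8,9,11,12,14,16,18}
A ∪ ((B ∖ C)ᶜ ∖ ((C ∩ D) △ D)) = {1,3,4,5,6,8,9,11,12,13,14,15,16,18}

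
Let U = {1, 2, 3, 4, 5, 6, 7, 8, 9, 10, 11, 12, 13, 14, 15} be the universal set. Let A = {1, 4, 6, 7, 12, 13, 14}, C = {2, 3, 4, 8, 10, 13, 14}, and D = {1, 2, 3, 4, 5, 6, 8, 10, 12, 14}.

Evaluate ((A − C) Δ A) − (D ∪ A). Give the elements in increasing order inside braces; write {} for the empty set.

A − C = {1, 6, 7, 12}
(A − C) Δ A = {4, 13, 14}
D ∪ A = {1, 2, 3, 4, 5, 6, 7, 8, 10, 12, 13, 14}
((A − C) Δ A) − (D ∪ A) = {}

{}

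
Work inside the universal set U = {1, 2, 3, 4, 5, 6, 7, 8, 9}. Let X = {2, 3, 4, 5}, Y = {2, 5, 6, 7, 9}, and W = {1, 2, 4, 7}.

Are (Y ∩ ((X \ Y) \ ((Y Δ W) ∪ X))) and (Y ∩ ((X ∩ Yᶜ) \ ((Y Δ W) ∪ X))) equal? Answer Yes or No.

X \ Y = {3, 4}
Y Δ W = {1, 4, 5, 6, 9}
(Y Δ W) ∪ X = {1, 2, 3, 4, 5, 6, 9}
(X \ Y) \ ((Y Δ W) ∪ X) = {}
Y ∩ ((X \ Y) \ ((Y Δ W) ∪ X)) = {}
Yᶜ = {1, 3, 4, 8}
X ∩ Yᶜ = {3, 4}
(X ∩ Yᶜ) \ ((Y Δ W) ∪ X) = {}
Y ∩ ((X ∩ Yᶜ) \ ((Y Δ W) ∪ X)) = {}
Both equal {}, so Y ∩ ((X \ Y) \ ((Y Δ W) ∪ X)) = Y ∩ ((X ∩ Yᶜ) \ ((Y Δ W) ∪ X)).

Yes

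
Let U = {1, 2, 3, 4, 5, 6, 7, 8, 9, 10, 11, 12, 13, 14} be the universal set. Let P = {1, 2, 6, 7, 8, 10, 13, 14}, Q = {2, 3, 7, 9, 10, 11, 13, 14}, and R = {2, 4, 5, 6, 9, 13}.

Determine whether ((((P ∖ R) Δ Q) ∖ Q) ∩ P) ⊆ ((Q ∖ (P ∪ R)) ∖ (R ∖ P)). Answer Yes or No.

P ∖ R = {1, 7, 8, 10, 14}
(P ∖ R) Δ Q = {1, 2, 3, 8, 9, 11, 13}
((P ∖ R) Δ Q) ∖ Q = {1, 8}
(((P ∖ R) Δ Q) ∖ Q) ∩ P = {1, 8}
P ∪ R = {1, 2, 4, 5, 6, 7, 8, 9, 10, 13, 14}
Q ∖ (P ∪ R) = {3, 11}
R ∖ P = {4, 5, 9}
(Q ∖ (P ∪ R)) ∖ (R ∖ P) = {3, 11}
1 ∈ (((P ∖ R) Δ Q) ∖ Q) ∩ P but 1 ∉ (Q ∖ (P ∪ R)) ∖ (R ∖ P), so the inclusion fails.

No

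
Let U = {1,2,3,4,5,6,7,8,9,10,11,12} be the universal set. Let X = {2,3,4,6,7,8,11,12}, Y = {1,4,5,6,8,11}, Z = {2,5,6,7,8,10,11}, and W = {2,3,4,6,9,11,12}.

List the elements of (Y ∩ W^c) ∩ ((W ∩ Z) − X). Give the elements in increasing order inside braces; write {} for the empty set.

{}

W^c = {1,5,7,8,10}
Y ∩ W^c = {1,5,8}
W ∩ Z = {2,6,11}
(W ∩ Z) − X = {}
(Y ∩ W^c) ∩ ((W ∩ Z) − X) = {}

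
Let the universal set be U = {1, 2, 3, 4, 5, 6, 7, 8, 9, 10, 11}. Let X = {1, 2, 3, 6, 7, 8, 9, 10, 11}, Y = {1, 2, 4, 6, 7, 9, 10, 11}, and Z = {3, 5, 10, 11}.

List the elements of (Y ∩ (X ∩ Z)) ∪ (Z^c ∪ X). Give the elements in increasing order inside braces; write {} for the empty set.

{1, 2, 3, 4, 6, 7, 8, 9, 10, 11}

X ∩ Z = {3, 10, 11}
Y ∩ (X ∩ Z) = {10, 11}
Z^c = {1, 2, 4, 6, 7, 8, 9}
Z^c ∪ X = {1, 2, 3, 4, 6, 7, 8, 9, 10, 11}
(Y ∩ (X ∩ Z)) ∪ (Z^c ∪ X) = {1, 2, 3, 4, 6, 7, 8, 9, 10, 11}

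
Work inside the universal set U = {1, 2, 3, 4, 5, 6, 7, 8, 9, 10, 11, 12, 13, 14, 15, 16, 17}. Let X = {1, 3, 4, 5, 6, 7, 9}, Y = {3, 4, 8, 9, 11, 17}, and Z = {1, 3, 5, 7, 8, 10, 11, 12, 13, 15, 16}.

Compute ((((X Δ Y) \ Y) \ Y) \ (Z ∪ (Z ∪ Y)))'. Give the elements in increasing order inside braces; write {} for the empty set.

{1, 2, 3, 4, 5, 7, 8, 9, 10, 11, 12, 13, 14, 15, 16, 17}

X Δ Y = {1, 5, 6, 7, 8, 11, 17}
(X Δ Y) \ Y = {1, 5, 6, 7}
((X Δ Y) \ Y) \ Y = {1, 5, 6, 7}
Z ∪ Y = {1, 3, 4, 5, 7, 8, 9, 10, 11, 12, 13, 15, 16, 17}
Z ∪ (Z ∪ Y) = {1, 3, 4, 5, 7, 8, 9, 10, 11, 12, 13, 15, 16, 17}
(((X Δ Y) \ Y) \ Y) \ (Z ∪ (Z ∪ Y)) = {6}
((((X Δ Y) \ Y) \ Y) \ (Z ∪ (Z ∪ Y)))' = {1, 2, 3, 4, 5, 7, 8, 9, 10, 11, 12, 13, 14, 15, 16, 17}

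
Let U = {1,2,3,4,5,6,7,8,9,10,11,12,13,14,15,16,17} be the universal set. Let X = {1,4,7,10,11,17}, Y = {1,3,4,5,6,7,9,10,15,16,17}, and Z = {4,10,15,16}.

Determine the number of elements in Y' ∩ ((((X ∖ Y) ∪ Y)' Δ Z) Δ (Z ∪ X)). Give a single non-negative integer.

Y' = {2,8,11,12,13,14}
X ∖ Y = {11}
(X ∖ Y) ∪ Y = {1,3,4,5,6,7,9,10,11,15,16,17}
((X ∖ Y) ∪ Y)' = {2,8,12,13,14}
((X ∖ Y) ∪ Y)' Δ Z = {2,4,8,10,12,13,14,15,16}
Z ∪ X = {1,4,7,10,11,15,16,17}
(((X ∖ Y) ∪ Y)' Δ Z) Δ (Z ∪ X) = {1,2,7,8,11,12,13,14,17}
Y' ∩ ((((X ∖ Y) ∪ Y)' Δ Z) Δ (Z ∪ X)) = {2,8,11,12,13,14}
|Y' ∩ ((((X ∖ Y) ∪ Y)' Δ Z) Δ (Z ∪ X))| = 6

6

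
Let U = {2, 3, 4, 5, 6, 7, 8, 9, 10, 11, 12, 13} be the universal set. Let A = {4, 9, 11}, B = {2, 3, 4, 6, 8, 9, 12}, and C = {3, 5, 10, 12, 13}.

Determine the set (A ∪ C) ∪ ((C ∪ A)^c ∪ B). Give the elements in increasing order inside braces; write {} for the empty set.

{2, 3, 4, 5, 6, 7, 8, 9, 10, 11, 12, 13}

A ∪ C = {3, 4, 5, 9, 10, 11, 12, 13}
C ∪ A = {3, 4, 5, 9, 10, 11, 12, 13}
(C ∪ A)^c = {2, 6, 7, 8}
(C ∪ A)^c ∪ B = {2, 3, 4, 6, 7, 8, 9, 12}
(A ∪ C) ∪ ((C ∪ A)^c ∪ B) = {2, 3, 4, 5, 6, 7, 8, 9, 10, 11, 12, 13}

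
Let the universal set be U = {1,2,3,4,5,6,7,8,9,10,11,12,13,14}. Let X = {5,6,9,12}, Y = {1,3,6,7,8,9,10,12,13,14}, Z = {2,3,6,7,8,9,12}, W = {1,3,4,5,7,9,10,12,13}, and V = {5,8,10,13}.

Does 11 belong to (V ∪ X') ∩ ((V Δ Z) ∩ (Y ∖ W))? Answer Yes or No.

No

11 ∉ X, so 11 ∈ X'
11 ∉ V and 11 ∈ X', so 11 ∈ V ∪ X'
11 ∉ V and 11 ∉ Z, so 11 ∉ V Δ Z
11 ∉ Y and 11 ∉ W, so 11 ∉ Y ∖ W
11 ∉ (V Δ Z) and 11 ∉ (Y ∖ W), so 11 ∉ (V Δ Z) ∩ (Y ∖ W)
11 ∈ (V ∪ X') and 11 ∉ ((V Δ Z) ∩ (Y ∖ W)), so 11 ∉ (V ∪ X') ∩ ((V Δ Z) ∩ (Y ∖ W))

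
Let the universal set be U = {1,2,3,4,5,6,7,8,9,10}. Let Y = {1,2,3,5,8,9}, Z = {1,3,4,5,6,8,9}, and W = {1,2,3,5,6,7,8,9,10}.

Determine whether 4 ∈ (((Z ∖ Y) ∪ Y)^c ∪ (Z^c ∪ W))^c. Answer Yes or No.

4 ∈ Z and 4 ∉ Y, so 4 ∈ Z ∖ Y
4 ∈ (Z ∖ Y) and 4 ∉ Y, so 4 ∈ (Z ∖ Y) ∪ Y
4 ∉ ((Z ∖ Y) ∪ Y)^c since 4 ∈ ((Z ∖ Y) ∪ Y)
4 ∈ Z, so 4 ∉ Z^c
4 ∉ Z^c and 4 ∉ W, so 4 ∉ Z^c ∪ W
4 ∉ ((Z ∖ Y) ∪ Y)^c and 4 ∉ (Z^c ∪ W), so 4 ∉ ((Z ∖ Y) ∪ Y)^c ∪ (Z^c ∪ W)
4 ∈ (((Z ∖ Y) ∪ Y)^c ∪ (Z^c ∪ W))^c since 4 ∉ (((Z ∖ Y) ∪ Y)^c ∪ (Z^c ∪ W))

Yes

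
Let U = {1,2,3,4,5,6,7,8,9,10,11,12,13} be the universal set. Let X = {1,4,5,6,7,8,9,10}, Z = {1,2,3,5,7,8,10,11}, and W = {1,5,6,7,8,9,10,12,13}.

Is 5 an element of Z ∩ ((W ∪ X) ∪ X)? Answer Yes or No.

5 ∈ W and 5 ∈ X, so 5 ∈ W ∪ X
5 ∈ (W ∪ X) and 5 ∈ X, so 5 ∈ (W ∪ X) ∪ X
5 ∈ Z and 5 ∈ ((W ∪ X) ∪ X), so 5 ∈ Z ∩ ((W ∪ X) ∪ X)

Yes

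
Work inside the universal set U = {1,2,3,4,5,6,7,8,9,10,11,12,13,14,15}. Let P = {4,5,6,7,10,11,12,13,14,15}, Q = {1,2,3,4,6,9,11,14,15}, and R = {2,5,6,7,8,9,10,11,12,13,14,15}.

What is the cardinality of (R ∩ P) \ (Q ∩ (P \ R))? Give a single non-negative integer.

R ∩ P = {5,6,7,10,11,12,13,14,15}
P \ R = {4}
Q ∩ (P \ R) = {4}
(R ∩ P) \ (Q ∩ (P \ R)) = {5,6,7,10,11,12,13,14,15}
|(R ∩ P) \ (Q ∩ (P \ R))| = 9

9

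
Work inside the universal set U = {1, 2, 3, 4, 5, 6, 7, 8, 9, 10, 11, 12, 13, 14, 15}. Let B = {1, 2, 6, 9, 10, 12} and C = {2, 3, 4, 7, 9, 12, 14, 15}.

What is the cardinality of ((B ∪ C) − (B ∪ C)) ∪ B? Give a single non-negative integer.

B ∪ C = {1, 2, 3, 4, 6, 7, 9, 10, 12, 14, 15}
(B ∪ C) − (B ∪ C) = {}
((B ∪ C) − (B ∪ C)) ∪ B = {1, 2, 6, 9, 10, 12}
|((B ∪ C) − (B ∪ C)) ∪ B| = 6

6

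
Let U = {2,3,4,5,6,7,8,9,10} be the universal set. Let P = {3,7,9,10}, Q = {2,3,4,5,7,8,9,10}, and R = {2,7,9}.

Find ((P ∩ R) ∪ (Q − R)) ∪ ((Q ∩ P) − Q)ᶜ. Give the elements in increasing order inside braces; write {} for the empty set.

P ∩ R = {7,9}
Q − R = {3,4,5,8,10}
(P ∩ R) ∪ (Q − R) = {3,4,5,7,8,9,10}
Q ∩ P = {3,7,9,10}
(Q ∩ P) − Q = {}
((Q ∩ P) − Q)ᶜ = {2,3,4,5,6,7,8,9,10}
((P ∩ R) ∪ (Q − R)) ∪ ((Q ∩ P) − Q)ᶜ = {2,3,4,5,6,7,8,9,10}

{2,3,4,5,6,7,8,9,10}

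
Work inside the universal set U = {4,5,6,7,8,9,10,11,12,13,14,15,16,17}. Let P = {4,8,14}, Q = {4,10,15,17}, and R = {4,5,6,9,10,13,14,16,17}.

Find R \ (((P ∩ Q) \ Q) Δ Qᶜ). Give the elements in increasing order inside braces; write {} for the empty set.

P ∩ Q = {4}
(P ∩ Q) \ Q = {}
Qᶜ = {5,6,7,8,9,11,12,13,14,16}
((P ∩ Q) \ Q) Δ Qᶜ = {5,6,7,8,9,11,12,13,14,16}
R \ (((P ∩ Q) \ Q) Δ Qᶜ) = {4,10,17}

{4,10,17}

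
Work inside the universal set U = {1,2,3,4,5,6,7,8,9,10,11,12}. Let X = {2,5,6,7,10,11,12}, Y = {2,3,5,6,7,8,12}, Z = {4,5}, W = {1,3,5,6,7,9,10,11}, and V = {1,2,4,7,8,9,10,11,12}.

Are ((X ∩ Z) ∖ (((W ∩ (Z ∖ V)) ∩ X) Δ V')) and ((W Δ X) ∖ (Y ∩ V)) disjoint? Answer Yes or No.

X ∩ Z = {5}
Z ∖ V = {5}
W ∩ (Z ∖ V) = {5}
(W ∩ (Z ∖ V)) ∩ X = {5}
V' = {3,5,6}
((W ∩ (Z ∖ V)) ∩ X) Δ V' = {3,6}
(X ∩ Z) ∖ (((W ∩ (Z ∖ V)) ∩ X) Δ V') = {5}
W Δ X = {1,2,3,9,12}
Y ∩ V = {2,7,8,12}
(W Δ X) ∖ (Y ∩ V) = {1,3,9}
{5} and {1,3,9} share no elements.

Yes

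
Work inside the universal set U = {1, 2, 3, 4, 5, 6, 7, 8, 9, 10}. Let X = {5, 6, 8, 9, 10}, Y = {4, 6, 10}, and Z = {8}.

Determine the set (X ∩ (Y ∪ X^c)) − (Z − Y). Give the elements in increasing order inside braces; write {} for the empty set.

{6, 10}

X^c = {1, 2, 3, 4, 7}
Y ∪ X^c = {1, 2, 3, 4, 6, 7, 10}
X ∩ (Y ∪ X^c) = {6, 10}
Z − Y = {8}
(X ∩ (Y ∪ X^c)) − (Z − Y) = {6, 10}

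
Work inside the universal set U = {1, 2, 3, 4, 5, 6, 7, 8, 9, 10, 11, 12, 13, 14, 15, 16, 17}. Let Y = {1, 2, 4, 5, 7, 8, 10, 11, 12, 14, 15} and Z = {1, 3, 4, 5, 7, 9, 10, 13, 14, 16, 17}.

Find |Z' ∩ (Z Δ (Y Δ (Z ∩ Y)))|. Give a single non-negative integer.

5

Z' = {2, 6, 8, 11, 12, 15}
Z ∩ Y = {1, 4, 5, 7, 10, 14}
Y Δ (Z ∩ Y) = {2, 8, 11, 12, 15}
Z Δ (Y Δ (Z ∩ Y)) = {1, 2, 3, 4, 5, 7, 8, 9, 10, 11, 12, 13, 14, 15, 16, 17}
Z' ∩ (Z Δ (Y Δ (Z ∩ Y))) = {2, 8, 11, 12, 15}
|Z' ∩ (Z Δ (Y Δ (Z ∩ Y)))| = 5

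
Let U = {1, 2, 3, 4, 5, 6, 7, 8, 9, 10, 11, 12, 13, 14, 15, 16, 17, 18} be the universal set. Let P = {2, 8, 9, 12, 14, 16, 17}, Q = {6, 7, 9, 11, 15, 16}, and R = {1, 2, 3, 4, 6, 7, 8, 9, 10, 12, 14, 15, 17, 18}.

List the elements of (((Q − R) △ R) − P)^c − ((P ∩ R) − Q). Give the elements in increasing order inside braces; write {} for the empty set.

Q − R = {11, 16}
(Q − R) △ R = {1, 2, 3, 4, 6, 7, 8, 9, 10, 11, 12, 14, 15, 16, 17, 18}
((Q − R) △ R) − P = {1, 3, 4, 6, 7, 10, 11, 15, 18}
(((Q − R) △ R) − P)^c = {2, 5, 8, 9, 12, 13, 14, 16, 17}
P ∩ R = {2, 8, 9, 12, 14, 17}
(P ∩ R) − Q = {2, 8, 12, 14, 17}
(((Q − R) △ R) − P)^c − ((P ∩ R) − Q) = {5, 9, 13, 16}

{5, 9, 13, 16}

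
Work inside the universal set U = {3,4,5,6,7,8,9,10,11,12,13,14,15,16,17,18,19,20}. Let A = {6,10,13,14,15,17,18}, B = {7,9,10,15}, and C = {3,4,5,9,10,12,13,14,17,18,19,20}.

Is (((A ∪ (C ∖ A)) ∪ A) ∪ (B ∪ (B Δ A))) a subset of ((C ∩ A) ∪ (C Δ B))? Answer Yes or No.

C ∖ A = {3,4,5,9,12,19,20}
A ∪ (C ∖ A) = {3,4,5,6,9,10,12,13,14,15,17,18,19,20}
(A ∪ (C ∖ A)) ∪ A = {3,4,5,6,9,10,12,13,14,15,17,18,19,20}
B Δ A = {6,7,9,13,14,17,18}
B ∪ (B Δ A) = {6,7,9,10,13,14,15,17,18}
((A ∪ (C ∖ A)) ∪ A) ∪ (B ∪ (B Δ A)) = {3,4,5,6,7,9,10,12,13,14,15,17,18,19,20}
C ∩ A = {10,13,14,17,18}
C Δ B = {3,4,5,7,12,13,14,15,17,18,19,20}
(C ∩ A) ∪ (C Δ B) = {3,4,5,7,10,12,13,14,15,17,18,19,20}
6 ∈ ((A ∪ (C ∖ A)) ∪ A) ∪ (B ∪ (B Δ A)) but 6 ∉ (C ∩ A) ∪ (C Δ B), so the inclusion fails.

No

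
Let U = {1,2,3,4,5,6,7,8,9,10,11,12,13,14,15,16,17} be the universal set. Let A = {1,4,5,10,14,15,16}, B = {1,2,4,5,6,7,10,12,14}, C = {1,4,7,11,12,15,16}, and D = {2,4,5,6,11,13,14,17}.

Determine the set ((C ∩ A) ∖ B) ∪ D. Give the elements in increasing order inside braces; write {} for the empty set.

{2,4,5,6,11,13,14,15,16,17}

C ∩ A = {1,4,15,16}
(C ∩ A) ∖ B = {15,16}
((C ∩ A) ∖ B) ∪ D = {2,4,5,6,11,13,14,15,16,17}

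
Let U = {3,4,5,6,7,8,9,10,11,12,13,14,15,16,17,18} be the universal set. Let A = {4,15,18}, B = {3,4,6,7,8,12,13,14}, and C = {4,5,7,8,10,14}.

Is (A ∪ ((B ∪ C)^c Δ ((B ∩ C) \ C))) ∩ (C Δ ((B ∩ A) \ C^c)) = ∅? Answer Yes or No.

B ∪ C = {3,4,5,6,7,8,10,12,13,14}
(B ∪ C)^c = {9,11,15,16,17,18}
B ∩ C = {4,7,8,14}
(B ∩ C) \ C = {}
(B ∪ C)^c Δ ((B ∩ C) \ C) = {9,11,15,16,17,18}
A ∪ ((B ∪ C)^c Δ ((B ∩ C) \ C)) = {4,9,11,15,16,17,18}
B ∩ A = {4}
C^c = {3,6,9,11,12,13,15,16,17,18}
(B ∩ A) \ C^c = {4}
C Δ ((B ∩ A) \ C^c) = {5,7,8,10,14}
{4,9,11,15,16,17,18} and {5,7,8,10,14} share no elements.

Yes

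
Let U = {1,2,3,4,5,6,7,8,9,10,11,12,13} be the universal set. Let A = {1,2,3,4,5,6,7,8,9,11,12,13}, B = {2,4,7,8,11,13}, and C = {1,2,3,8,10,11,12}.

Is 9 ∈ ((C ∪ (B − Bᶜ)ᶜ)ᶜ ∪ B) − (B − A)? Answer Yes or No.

No

9 ∉ B, so 9 ∈ Bᶜ
9 ∉ B and 9 ∈ Bᶜ, so 9 ∉ B − Bᶜ
9 ∈ (B − Bᶜ)ᶜ since 9 ∉ (B − Bᶜ)
9 ∉ C and 9 ∈ (B − Bᶜ)ᶜ, so 9 ∈ C ∪ (B − Bᶜ)ᶜ
9 ∉ (C ∪ (B − Bᶜ)ᶜ)ᶜ since 9 ∈ (C ∪ (B − Bᶜ)ᶜ)
9 ∉ (C ∪ (B − Bᶜ)ᶜ)ᶜ and 9 ∉ B, so 9 ∉ (C ∪ (B − Bᶜ)ᶜ)ᶜ ∪ B
9 ∉ B and 9 ∈ A, so 9 ∉ B − A
9 ∉ ((C ∪ (B − Bᶜ)ᶜ)ᶜ ∪ B) and 9 ∉ (B − A), so 9 ∉ ((C ∪ (B − Bᶜ)ᶜ)ᶜ ∪ B) − (B − A)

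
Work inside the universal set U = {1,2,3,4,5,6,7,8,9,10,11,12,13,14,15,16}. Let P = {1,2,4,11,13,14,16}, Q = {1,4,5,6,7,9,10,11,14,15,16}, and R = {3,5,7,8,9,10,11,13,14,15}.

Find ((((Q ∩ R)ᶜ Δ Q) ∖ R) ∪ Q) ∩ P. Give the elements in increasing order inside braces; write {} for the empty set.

Q ∩ R = {5,7,9,10,11,14,15}
(Q ∩ R)ᶜ = {1,2,3,4,6,8,12,13,16}
(Q ∩ R)ᶜ Δ Q = {2,3,5,7,8,9,10,11,12,13,14,15}
((Q ∩ R)ᶜ Δ Q) ∖ R = {2,12}
(((Q ∩ R)ᶜ Δ Q) ∖ R) ∪ Q = {1,2,4,5,6,7,9,10,11,12,14,15,16}
((((Q ∩ R)ᶜ Δ Q) ∖ R) ∪ Q) ∩ P = {1,2,4,11,14,16}

{1,2,4,11,14,16}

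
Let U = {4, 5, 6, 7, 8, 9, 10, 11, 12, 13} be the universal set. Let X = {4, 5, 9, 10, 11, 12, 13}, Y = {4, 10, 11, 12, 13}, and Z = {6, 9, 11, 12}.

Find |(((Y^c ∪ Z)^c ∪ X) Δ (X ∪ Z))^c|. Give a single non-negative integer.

Y^c = {5, 6, 7, 8, 9}
Y^c ∪ Z = {5, 6, 7, 8, 9, 11, 12}
(Y^c ∪ Z)^c = {4, 10, 13}
(Y^c ∪ Z)^c ∪ X = {4, 5, 9, 10, 11, 12, 13}
X ∪ Z = {4, 5, 6, 9, 10, 11, 12, 13}
((Y^c ∪ Z)^c ∪ X) Δ (X ∪ Z) = {6}
(((Y^c ∪ Z)^c ∪ X) Δ (X ∪ Z))^c = {4, 5, 7, 8, 9, 10, 11, 12, 13}
|(((Y^c ∪ Z)^c ∪ X) Δ (X ∪ Z))^c| = 9

9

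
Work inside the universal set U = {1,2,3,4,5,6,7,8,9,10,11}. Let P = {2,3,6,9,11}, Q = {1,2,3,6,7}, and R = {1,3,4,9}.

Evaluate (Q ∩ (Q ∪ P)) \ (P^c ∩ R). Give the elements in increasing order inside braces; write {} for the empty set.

{2,3,6,7}

Q ∪ P = {1,2,3,6,7,9,11}
Q ∩ (Q ∪ P) = {1,2,3,6,7}
P^c = {1,4,5,7,8,10}
P^c ∩ R = {1,4}
(Q ∩ (Q ∪ P)) \ (P^c ∩ R) = {2,3,6,7}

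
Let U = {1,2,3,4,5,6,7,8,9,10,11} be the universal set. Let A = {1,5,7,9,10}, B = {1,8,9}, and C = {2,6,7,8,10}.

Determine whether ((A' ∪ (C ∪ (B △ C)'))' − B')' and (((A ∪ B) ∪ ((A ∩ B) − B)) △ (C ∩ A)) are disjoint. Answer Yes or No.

A' = {2,3,4,6,8,11}
B △ C = {1,2,6,7,9,10}
(B △ C)' = {3,4,5,8,11}
C ∪ (B △ C)' = {2,3,4,5,6,7,8,10,11}
A' ∪ (C ∪ (B △ C)') = {2,3,4,5,6,7,8,10,11}
(A' ∪ (C ∪ (B △ C)'))' = {1,9}
B' = {2,3,4,5,6,7,10,11}
(A' ∪ (C ∪ (B △ C)'))' − B' = {1,9}
((A' ∪ (C ∪ (B △ C)'))' − B')' = {2,3,4,5,6,7,8,10,11}
A ∪ B = {1,5,7,8,9,10}
A ∩ B = {1,9}
(A ∩ B) − B = {}
(A ∪ B) ∪ ((A ∩ B) − B) = {1,5,7,8,9,10}
C ∩ A = {7,10}
((A ∪ B) ∪ ((A ∩ B) − B)) △ (C ∩ A) = {1,5,8,9}
5 lies in both, so they are not disjoint.

No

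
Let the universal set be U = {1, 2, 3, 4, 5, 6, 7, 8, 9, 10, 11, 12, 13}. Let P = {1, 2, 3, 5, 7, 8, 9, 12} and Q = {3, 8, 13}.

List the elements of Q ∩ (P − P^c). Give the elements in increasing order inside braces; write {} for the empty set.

{3, 8}

P^c = {4, 6, 10, 11, 13}
P − P^c = {1, 2, 3, 5, 7, 8, 9, 12}
Q ∩ (P − P^c) = {3, 8}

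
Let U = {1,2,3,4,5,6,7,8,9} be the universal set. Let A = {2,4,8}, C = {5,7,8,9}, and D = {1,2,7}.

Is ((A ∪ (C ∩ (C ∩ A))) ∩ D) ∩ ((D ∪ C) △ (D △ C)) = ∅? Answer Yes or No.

Yes

C ∩ A = {8}
C ∩ (C ∩ A) = {8}
A ∪ (C ∩ (C ∩ A)) = {2,4,8}
(A ∪ (C ∩ (C ∩ A))) ∩ D = {2}
D ∪ C = {1,2,5,7,8,9}
D △ C = {1,2,5,8,9}
(D ∪ C) △ (D △ C) = {7}
{2} and {7} share no elements.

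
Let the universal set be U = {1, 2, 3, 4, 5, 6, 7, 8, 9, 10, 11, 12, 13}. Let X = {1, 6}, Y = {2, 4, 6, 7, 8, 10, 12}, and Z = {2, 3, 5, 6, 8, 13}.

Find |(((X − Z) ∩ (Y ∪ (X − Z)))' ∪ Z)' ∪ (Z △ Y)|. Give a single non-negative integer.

8

X − Z = {1}
Y ∪ (X − Z) = {1, 2, 4, 6, 7, 8, 10, 12}
(X − Z) ∩ (Y ∪ (X − Z)) = {1}
((X − Z) ∩ (Y ∪ (X − Z)))' = {2, 3, 4, 5, 6, 7, 8, 9, 10, 11, 12, 13}
((X − Z) ∩ (Y ∪ (X − Z)))' ∪ Z = {2, 3, 4, 5, 6, 7, 8, 9, 10, 11, 12, 13}
(((X − Z) ∩ (Y ∪ (X − Z)))' ∪ Z)' = {1}
Z △ Y = {3, 4, 5, 7, 10, 12, 13}
(((X − Z) ∩ (Y ∪ (X − Z)))' ∪ Z)' ∪ (Z △ Y) = {1, 3, 4, 5, 7, 10, 12, 13}
|(((X − Z) ∩ (Y ∪ (X − Z)))' ∪ Z)' ∪ (Z △ Y)| = 8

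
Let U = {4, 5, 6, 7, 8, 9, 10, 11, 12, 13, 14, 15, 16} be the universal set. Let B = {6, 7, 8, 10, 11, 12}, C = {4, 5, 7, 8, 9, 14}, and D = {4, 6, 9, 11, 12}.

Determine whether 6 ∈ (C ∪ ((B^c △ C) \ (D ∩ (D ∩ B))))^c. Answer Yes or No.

Yes

6 ∈ B, so 6 ∉ B^c
6 ∉ B^c and 6 ∉ C, so 6 ∉ B^c △ C
6 ∈ D and 6 ∈ B, so 6 ∈ D ∩ B
6 ∈ D and 6 ∈ (D ∩ B), so 6 ∈ D ∩ (D ∩ B)
6 ∉ (B^c △ C) and 6 ∈ (D ∩ (D ∩ B)), so 6 ∉ (B^c △ C) \ (D ∩ (D ∩ B))
6 ∉ C and 6 ∉ ((B^c △ C) \ (D ∩ (D ∩ B))), so 6 ∉ C ∪ ((B^c △ C) \ (D ∩ (D ∩ B)))
6 ∈ (C ∪ ((B^c △ C) \ (D ∩ (D ∩ B))))^c since 6 ∉ (C ∪ ((B^c △ C) \ (D ∩ (D ∩ B))))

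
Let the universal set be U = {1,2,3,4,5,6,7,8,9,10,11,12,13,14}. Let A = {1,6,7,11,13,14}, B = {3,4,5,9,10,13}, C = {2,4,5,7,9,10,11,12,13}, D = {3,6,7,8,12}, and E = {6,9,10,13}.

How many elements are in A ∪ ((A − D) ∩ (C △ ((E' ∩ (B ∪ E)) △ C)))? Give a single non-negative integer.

6

A − D = {1,11,13,14}
E' = {1,2,3,4,5,7,8,11,12,14}
B ∪ E = {3,4,5,6,9,10,13}
E' ∩ (B ∪ E) = {3,4,5}
(E' ∩ (B ∪ E)) △ C = {2,3,7,9,10,11,12,13}
C △ ((E' ∩ (B ∪ E)) △ C) = {3,4,5}
(A − D) ∩ (C △ ((E' ∩ (B ∪ E)) △ C)) = {}
A ∪ ((A − D) ∩ (C △ ((E' ∩ (B ∪ E)) △ C))) = {1,6,7,11,13,14}
|A ∪ ((A − D) ∩ (C △ ((E' ∩ (B ∪ E)) △ C)))| = 6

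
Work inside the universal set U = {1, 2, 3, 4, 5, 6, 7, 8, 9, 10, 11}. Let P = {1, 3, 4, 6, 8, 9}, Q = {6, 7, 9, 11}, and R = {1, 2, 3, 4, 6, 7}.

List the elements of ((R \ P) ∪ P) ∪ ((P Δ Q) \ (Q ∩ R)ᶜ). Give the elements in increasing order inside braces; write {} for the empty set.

{1, 2, 3, 4, 6, 7, 8, 9}

R \ P = {2, 7}
(R \ P) ∪ P = {1, 2, 3, 4, 6, 7, 8, 9}
P Δ Q = {1, 3, 4, 7, 8, 11}
Q ∩ R = {6, 7}
(Q ∩ R)ᶜ = {1, 2, 3, 4, 5, 8, 9, 10, 11}
(P Δ Q) \ (Q ∩ R)ᶜ = {7}
((R \ P) ∪ P) ∪ ((P Δ Q) \ (Q ∩ R)ᶜ) = {1, 2, 3, 4, 6, 7, 8, 9}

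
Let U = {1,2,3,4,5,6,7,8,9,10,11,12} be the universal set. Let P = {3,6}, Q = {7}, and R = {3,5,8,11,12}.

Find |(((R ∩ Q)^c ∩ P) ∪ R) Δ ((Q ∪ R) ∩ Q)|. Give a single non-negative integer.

7

R ∩ Q = {}
(R ∩ Q)^c = {1,2,3,4,5,6,7,8,9,10,11,12}
(R ∩ Q)^c ∩ P = {3,6}
((R ∩ Q)^c ∩ P) ∪ R = {3,5,6,8,11,12}
Q ∪ R = {3,5,7,8,11,12}
(Q ∪ R) ∩ Q = {7}
(((R ∩ Q)^c ∩ P) ∪ R) Δ ((Q ∪ R) ∩ Q) = {3,5,6,7,8,11,12}
|(((R ∩ Q)^c ∩ P) ∪ R) Δ ((Q ∪ R) ∩ Q)| = 7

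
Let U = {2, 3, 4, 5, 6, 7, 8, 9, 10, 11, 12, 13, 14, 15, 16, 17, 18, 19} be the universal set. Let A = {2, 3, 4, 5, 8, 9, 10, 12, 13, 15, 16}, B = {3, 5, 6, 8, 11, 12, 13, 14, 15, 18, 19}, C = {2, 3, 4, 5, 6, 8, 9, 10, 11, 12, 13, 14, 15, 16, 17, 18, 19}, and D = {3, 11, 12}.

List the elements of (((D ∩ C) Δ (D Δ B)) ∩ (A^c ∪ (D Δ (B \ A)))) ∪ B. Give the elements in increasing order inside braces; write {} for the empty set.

D ∩ C = {3, 11, 12}
D Δ B = {5, 6, 8, 13, 14, 15, 18, 19}
(D ∩ C) Δ (D Δ B) = {3, 5, 6, 8, 11, 12, 13, 14, 15, 18, 19}
A^c = {6, 7, 11, 14, 17, 18, 19}
B \ A = {6, 11, 14, 18, 19}
D Δ (B \ A) = {3, 6, 12, 14, 18, 19}
A^c ∪ (D Δ (B \ A)) = {3, 6, 7, 11, 12, 14, 17, 18, 19}
((D ∩ C) Δ (D Δ B)) ∩ (A^c ∪ (D Δ (B \ A))) = {3, 6, 11, 12, 14, 18, 19}
(((D ∩ C) Δ (D Δ B)) ∩ (A^c ∪ (D Δ (B \ A)))) ∪ B = {3, 5, 6, 8, 11, 12, 13, 14, 15, 18, 19}

{3, 5, 6, 8, 11, 12, 13, 14, 15, 18, 19}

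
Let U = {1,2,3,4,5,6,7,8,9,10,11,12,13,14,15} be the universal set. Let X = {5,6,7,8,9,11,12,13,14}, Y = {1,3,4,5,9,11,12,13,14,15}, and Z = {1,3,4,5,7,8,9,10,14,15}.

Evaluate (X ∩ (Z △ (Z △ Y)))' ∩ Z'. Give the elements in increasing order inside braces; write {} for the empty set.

{2,6}

Z △ Y = {7,8,10,11,12,13}
Z △ (Z △ Y) = {1,3,4,5,9,11,12,13,14,15}
X ∩ (Z △ (Z △ Y)) = {5,9,11,12,13,14}
(X ∩ (Z △ (Z △ Y)))' = {1,2,3,4,6,7,8,10,15}
Z' = {2,6,11,12,13}
(X ∩ (Z △ (Z △ Y)))' ∩ Z' = {2,6}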